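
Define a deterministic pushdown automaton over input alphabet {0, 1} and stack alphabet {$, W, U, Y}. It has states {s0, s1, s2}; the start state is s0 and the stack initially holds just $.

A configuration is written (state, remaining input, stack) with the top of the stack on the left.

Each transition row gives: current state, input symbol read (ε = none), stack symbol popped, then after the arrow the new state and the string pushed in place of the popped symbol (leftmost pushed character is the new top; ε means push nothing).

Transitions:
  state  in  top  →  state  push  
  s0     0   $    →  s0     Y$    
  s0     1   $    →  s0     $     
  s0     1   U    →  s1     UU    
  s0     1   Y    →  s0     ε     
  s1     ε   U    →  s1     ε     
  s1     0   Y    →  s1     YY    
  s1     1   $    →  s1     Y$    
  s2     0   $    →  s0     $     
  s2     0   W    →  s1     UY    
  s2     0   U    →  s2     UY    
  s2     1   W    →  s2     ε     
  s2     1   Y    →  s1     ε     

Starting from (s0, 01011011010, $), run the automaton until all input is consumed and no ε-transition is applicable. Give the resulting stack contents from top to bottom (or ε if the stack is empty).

Y$

(s0, 01011011010, $) ⊢ (s0, 1011011010, Y$) ⊢ (s0, 011011010, $) ⊢ (s0, 11011010, Y$) ⊢ (s0, 1011010, $) ⊢ (s0, 011010, $) ⊢ (s0, 11010, Y$) ⊢ (s0, 1010, $) ⊢ (s0, 010, $) ⊢ (s0, 10, Y$) ⊢ (s0, 0, $) ⊢ (s0, ε, Y$)
All input consumed in state s0 with stack Y$.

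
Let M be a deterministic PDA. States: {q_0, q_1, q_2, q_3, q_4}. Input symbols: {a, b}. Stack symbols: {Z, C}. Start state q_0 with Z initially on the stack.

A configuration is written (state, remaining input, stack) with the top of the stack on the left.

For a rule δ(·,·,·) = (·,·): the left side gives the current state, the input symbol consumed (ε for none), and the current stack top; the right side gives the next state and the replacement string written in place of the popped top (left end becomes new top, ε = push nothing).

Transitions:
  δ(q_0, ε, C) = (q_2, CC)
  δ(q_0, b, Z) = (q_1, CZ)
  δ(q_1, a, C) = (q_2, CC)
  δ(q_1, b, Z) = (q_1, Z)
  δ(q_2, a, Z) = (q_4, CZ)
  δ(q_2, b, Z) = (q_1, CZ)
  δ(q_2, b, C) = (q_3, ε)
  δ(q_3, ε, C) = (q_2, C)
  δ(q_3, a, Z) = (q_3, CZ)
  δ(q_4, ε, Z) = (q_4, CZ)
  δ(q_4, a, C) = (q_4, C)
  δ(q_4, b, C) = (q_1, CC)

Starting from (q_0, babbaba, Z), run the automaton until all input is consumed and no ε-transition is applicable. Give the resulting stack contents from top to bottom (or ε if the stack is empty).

CZ

(q_0, babbaba, Z)
  read b, top Z: go to q_1, push CZ → (q_1, abbaba, CZ)
  read a, top C: go to q_2, push CC → (q_2, bbaba, CCZ)
  read b, top C: go to q_3, push ε → (q_3, baba, CZ)
  ε-move, top C: go to q_2, push C → (q_2, baba, CZ)
  read b, top C: go to q_3, push ε → (q_3, aba, Z)
  read a, top Z: go to q_3, push CZ → (q_3, ba, CZ)
  ε-move, top C: go to q_2, push C → (q_2, ba, CZ)
  read b, top C: go to q_3, push ε → (q_3, a, Z)
  read a, top Z: go to q_3, push CZ → (q_3, ε, CZ)
  ε-move, top C: go to q_2, push C → (q_2, ε, CZ)
All input consumed in state q_2 with stack CZ.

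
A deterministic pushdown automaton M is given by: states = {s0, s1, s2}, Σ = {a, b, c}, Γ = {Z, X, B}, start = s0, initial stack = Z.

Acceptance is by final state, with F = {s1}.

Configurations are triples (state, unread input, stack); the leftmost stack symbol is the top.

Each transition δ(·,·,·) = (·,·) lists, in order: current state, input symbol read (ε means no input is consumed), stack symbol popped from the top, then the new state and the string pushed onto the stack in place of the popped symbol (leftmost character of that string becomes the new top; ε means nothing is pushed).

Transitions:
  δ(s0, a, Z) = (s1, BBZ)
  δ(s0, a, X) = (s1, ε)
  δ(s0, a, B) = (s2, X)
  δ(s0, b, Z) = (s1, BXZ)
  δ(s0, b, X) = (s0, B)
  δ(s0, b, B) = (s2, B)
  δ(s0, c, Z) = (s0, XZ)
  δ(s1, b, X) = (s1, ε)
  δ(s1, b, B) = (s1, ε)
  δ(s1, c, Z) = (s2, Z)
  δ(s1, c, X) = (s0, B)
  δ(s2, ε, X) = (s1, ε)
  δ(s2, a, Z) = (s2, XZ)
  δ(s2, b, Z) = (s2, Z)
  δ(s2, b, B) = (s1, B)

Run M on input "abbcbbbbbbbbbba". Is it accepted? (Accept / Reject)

(s0, abbcbbbbbbbbbba, Z) ⊢ (s1, bbcbbbbbbbbbba, BBZ) ⊢ (s1, bcbbbbbbbbbba, BZ) ⊢ (s1, cbbbbbbbbbba, Z) ⊢ (s2, bbbbbbbbbba, Z) ⊢ (s2, bbbbbbbbba, Z) ⊢ (s2, bbbbbbbba, Z) ⊢ (s2, bbbbbbba, Z) ⊢ (s2, bbbbbba, Z) ⊢ (s2, bbbbba, Z) ⊢ (s2, bbbba, Z) ⊢ (s2, bbba, Z) ⊢ (s2, bba, Z) ⊢ (s2, ba, Z) ⊢ (s2, a, Z) ⊢ (s2, ε, XZ) ⊢ (s1, ε, Z)
All input consumed; state s1 ∈ F.

Accept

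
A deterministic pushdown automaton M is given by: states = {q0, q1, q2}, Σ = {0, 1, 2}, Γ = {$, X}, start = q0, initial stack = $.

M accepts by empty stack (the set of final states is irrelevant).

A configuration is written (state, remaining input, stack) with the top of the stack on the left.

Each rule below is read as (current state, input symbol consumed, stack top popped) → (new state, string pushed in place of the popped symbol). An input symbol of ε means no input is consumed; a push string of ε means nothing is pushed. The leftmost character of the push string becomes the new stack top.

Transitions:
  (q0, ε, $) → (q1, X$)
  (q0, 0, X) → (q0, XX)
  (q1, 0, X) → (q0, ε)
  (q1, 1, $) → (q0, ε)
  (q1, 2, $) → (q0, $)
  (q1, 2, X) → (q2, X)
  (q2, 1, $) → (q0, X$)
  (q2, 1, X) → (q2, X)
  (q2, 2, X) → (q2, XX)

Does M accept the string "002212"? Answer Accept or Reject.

(q0, 002212, $) ⊢ (q1, 002212, X$) ⊢ (q0, 02212, $) ⊢ (q1, 02212, X$) ⊢ (q0, 2212, $) ⊢ (q1, 2212, X$) ⊢ (q2, 212, X$) ⊢ (q2, 12, XX$) ⊢ (q2, 2, XX$) ⊢ (q2, ε, XXX$)
All input consumed; stack is XXX$, not empty, and no further ε-move applies.

Reject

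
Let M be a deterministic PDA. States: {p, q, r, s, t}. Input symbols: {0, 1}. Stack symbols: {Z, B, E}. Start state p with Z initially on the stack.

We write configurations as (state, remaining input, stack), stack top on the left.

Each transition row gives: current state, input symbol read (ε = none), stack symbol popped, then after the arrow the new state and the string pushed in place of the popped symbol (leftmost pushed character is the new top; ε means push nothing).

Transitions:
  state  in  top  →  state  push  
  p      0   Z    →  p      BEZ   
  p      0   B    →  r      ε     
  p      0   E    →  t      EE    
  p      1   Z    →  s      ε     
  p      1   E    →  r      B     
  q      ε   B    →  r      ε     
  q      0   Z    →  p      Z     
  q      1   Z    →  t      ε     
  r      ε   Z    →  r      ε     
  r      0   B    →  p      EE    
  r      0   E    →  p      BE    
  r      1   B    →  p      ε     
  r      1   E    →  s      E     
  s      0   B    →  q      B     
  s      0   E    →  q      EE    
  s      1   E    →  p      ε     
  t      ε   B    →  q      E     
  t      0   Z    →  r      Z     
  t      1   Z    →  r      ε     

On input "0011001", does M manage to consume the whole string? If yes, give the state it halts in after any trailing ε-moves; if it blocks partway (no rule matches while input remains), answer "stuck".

s

(p, 0011001, Z)
  read 0, top Z: go to p, push BEZ → (p, 011001, BEZ)
  read 0, top B: go to r, push ε → (r, 11001, EZ)
  read 1, top E: go to s, push E → (s, 1001, EZ)
  read 1, top E: go to p, push ε → (p, 001, Z)
  read 0, top Z: go to p, push BEZ → (p, 01, BEZ)
  read 0, top B: go to r, push ε → (r, 1, EZ)
  read 1, top E: go to s, push E → (s, ε, EZ)
All input consumed; M is in state s.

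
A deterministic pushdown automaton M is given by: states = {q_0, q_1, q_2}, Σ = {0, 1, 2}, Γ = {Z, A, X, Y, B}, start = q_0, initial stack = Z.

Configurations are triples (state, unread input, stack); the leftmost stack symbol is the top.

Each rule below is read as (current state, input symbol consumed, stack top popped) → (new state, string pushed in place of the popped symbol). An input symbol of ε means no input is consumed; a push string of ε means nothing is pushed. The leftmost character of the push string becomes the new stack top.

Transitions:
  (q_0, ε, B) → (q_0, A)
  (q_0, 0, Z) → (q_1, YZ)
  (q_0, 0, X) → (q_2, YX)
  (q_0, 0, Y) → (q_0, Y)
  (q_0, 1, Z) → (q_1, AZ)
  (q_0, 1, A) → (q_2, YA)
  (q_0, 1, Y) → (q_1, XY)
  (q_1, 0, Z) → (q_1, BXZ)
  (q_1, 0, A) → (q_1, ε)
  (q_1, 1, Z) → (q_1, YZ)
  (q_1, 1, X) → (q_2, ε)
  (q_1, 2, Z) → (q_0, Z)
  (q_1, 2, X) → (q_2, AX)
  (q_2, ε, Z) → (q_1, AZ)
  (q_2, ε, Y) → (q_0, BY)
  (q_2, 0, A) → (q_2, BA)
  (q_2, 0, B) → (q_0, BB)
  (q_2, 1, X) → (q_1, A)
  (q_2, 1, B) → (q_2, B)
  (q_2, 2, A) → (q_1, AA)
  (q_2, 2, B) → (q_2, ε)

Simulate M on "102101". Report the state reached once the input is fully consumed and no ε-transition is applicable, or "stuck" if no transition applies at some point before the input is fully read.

q_1

(q_0, 102101, Z)
  read 1, top Z: go to q_1, push AZ → (q_1, 02101, AZ)
  read 0, top A: go to q_1, push ε → (q_1, 2101, Z)
  read 2, top Z: go to q_0, push Z → (q_0, 101, Z)
  read 1, top Z: go to q_1, push AZ → (q_1, 01, AZ)
  read 0, top A: go to q_1, push ε → (q_1, 1, Z)
  read 1, top Z: go to q_1, push YZ → (q_1, ε, YZ)
All input consumed; M is in state q_1.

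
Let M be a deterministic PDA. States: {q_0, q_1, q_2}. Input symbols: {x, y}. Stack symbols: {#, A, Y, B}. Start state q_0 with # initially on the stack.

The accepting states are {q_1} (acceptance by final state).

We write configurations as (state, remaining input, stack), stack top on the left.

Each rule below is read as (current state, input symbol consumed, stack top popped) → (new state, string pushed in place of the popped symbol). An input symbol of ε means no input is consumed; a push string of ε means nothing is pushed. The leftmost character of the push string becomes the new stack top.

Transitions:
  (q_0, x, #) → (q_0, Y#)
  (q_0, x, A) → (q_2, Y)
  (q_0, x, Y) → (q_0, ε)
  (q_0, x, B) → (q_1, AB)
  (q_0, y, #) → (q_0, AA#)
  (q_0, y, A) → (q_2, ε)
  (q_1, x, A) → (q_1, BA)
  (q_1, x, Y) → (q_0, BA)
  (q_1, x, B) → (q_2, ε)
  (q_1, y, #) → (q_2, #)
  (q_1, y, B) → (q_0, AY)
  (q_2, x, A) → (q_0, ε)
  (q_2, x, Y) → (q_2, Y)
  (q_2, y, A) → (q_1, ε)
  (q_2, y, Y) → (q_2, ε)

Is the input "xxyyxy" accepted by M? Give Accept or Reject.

(q_0, xxyyxy, #)
  read x, top #: go to q_0, push Y# → (q_0, xyyxy, Y#)
  read x, top Y: go to q_0, push ε → (q_0, yyxy, #)
  read y, top #: go to q_0, push AA# → (q_0, yxy, AA#)
  read y, top A: go to q_2, push ε → (q_2, xy, A#)
  read x, top A: go to q_0, push ε → (q_0, y, #)
  read y, top #: go to q_0, push AA# → (q_0, ε, AA#)
All input consumed; state q_0 ∉ F and no further ε-move applies.

Reject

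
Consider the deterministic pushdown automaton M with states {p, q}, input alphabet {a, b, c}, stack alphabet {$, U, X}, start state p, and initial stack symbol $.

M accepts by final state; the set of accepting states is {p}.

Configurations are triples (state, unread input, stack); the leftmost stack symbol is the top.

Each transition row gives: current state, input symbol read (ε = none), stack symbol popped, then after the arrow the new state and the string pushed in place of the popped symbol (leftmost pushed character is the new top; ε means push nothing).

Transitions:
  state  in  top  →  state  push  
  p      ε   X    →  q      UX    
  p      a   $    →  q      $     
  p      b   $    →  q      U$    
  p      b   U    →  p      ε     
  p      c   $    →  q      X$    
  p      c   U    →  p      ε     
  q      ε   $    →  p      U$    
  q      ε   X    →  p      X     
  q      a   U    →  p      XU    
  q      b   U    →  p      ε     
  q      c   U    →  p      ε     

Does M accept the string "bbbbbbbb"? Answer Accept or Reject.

Accept

(p, bbbbbbbb, $) ⊢ (q, bbbbbbb, U$) ⊢ (p, bbbbbb, $) ⊢ (q, bbbbb, U$) ⊢ (p, bbbb, $) ⊢ (q, bbb, U$) ⊢ (p, bb, $) ⊢ (q, b, U$) ⊢ (p, ε, $)
All input consumed; state p ∈ F.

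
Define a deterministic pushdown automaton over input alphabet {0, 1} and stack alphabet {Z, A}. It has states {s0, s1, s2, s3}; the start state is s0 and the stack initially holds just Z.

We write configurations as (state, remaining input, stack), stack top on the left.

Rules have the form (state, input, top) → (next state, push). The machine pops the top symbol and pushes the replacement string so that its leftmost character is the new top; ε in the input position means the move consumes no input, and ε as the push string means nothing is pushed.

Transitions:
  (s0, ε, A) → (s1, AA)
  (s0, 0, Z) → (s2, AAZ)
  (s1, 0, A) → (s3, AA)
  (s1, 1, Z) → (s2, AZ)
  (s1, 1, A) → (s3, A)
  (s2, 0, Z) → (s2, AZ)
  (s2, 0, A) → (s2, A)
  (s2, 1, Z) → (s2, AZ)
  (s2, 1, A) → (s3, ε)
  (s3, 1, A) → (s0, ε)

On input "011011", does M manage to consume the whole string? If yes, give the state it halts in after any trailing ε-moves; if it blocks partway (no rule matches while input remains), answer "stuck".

(s0, 011011, Z)
  read 0, top Z: go to s2, push AAZ → (s2, 11011, AAZ)
  read 1, top A: go to s3, push ε → (s3, 1011, AZ)
  read 1, top A: go to s0, push ε → (s0, 011, Z)
  read 0, top Z: go to s2, push AAZ → (s2, 11, AAZ)
  read 1, top A: go to s3, push ε → (s3, 1, AZ)
  read 1, top A: go to s0, push ε → (s0, ε, Z)
All input consumed; M is in state s0.

s0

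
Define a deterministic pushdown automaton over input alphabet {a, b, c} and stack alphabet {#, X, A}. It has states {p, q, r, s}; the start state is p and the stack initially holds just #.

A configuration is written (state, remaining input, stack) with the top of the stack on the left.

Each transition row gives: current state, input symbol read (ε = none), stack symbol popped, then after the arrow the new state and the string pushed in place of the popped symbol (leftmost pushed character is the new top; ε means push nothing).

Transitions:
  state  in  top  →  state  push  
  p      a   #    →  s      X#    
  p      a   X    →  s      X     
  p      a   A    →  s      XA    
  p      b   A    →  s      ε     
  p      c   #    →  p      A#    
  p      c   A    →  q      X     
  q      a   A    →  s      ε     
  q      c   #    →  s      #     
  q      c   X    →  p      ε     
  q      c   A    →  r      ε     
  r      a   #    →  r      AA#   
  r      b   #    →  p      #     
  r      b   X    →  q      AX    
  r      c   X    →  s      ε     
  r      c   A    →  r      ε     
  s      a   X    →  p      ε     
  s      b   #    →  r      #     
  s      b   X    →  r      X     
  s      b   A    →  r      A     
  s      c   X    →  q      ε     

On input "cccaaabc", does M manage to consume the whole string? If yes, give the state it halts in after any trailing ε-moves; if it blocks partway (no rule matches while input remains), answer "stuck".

s

(p, cccaaabc, #)
  read c, top #: go to p, push A# → (p, ccaaabc, A#)
  read c, top A: go to q, push X → (q, caaabc, X#)
  read c, top X: go to p, push ε → (p, aaabc, #)
  read a, top #: go to s, push X# → (s, aabc, X#)
  read a, top X: go to p, push ε → (p, abc, #)
  read a, top #: go to s, push X# → (s, bc, X#)
  read b, top X: go to r, push X → (r, c, X#)
  read c, top X: go to s, push ε → (s, ε, #)
All input consumed; M is in state s.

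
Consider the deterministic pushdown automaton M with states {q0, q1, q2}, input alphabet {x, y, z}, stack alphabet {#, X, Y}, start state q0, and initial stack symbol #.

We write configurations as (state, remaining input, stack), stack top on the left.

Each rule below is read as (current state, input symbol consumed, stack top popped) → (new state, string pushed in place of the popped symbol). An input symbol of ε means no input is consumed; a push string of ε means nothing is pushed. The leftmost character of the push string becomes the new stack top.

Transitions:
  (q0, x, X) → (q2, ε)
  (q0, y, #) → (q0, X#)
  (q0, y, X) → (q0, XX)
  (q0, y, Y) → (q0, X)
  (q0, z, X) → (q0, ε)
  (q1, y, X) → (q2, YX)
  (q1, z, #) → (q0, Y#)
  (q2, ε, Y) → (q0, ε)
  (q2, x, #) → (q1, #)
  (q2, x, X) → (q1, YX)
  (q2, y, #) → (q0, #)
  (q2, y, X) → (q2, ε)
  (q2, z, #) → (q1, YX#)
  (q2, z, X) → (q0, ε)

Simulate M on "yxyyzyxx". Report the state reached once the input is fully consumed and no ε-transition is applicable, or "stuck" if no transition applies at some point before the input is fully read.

q1

(q0, yxyyzyxx, #)
  read y, top #: go to q0, push X# → (q0, xyyzyxx, X#)
  read x, top X: go to q2, push ε → (q2, yyzyxx, #)
  read y, top #: go to q0, push # → (q0, yzyxx, #)
  read y, top #: go to q0, push X# → (q0, zyxx, X#)
  read z, top X: go to q0, push ε → (q0, yxx, #)
  read y, top #: go to q0, push X# → (q0, xx, X#)
  read x, top X: go to q2, push ε → (q2, x, #)
  read x, top #: go to q1, push # → (q1, ε, #)
All input consumed; M is in state q1.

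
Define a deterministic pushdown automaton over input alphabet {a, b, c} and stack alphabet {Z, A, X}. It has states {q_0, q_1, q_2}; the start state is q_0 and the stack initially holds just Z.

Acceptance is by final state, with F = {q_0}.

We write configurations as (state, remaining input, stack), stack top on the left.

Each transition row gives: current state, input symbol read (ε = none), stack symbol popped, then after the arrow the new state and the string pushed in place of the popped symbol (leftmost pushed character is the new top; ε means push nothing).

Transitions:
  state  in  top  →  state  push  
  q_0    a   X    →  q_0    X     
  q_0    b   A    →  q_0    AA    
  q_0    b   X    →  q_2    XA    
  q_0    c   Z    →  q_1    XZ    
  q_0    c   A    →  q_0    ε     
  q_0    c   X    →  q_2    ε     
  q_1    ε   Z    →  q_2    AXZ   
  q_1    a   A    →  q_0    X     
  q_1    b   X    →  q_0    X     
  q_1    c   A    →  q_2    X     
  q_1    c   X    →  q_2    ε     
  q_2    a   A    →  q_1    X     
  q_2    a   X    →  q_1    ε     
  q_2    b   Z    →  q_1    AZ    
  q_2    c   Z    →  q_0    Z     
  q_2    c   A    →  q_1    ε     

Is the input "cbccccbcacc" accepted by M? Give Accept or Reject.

Reject

(q_0, cbccccbcacc, Z)
  read c, top Z: go to q_1, push XZ → (q_1, bccccbcacc, XZ)
  read b, top X: go to q_0, push X → (q_0, ccccbcacc, XZ)
  read c, top X: go to q_2, push ε → (q_2, cccbcacc, Z)
  read c, top Z: go to q_0, push Z → (q_0, ccbcacc, Z)
  read c, top Z: go to q_1, push XZ → (q_1, cbcacc, XZ)
  read c, top X: go to q_2, push ε → (q_2, bcacc, Z)
  read b, top Z: go to q_1, push AZ → (q_1, cacc, AZ)
  read c, top A: go to q_2, push X → (q_2, acc, XZ)
  read a, top X: go to q_1, push ε → (q_1, cc, Z)
  ε-move, top Z: go to q_2, push AXZ → (q_2, cc, AXZ)
  read c, top A: go to q_1, push ε → (q_1, c, XZ)
  read c, top X: go to q_2, push ε → (q_2, ε, Z)
All input consumed; state q_2 ∉ F and no further ε-move applies.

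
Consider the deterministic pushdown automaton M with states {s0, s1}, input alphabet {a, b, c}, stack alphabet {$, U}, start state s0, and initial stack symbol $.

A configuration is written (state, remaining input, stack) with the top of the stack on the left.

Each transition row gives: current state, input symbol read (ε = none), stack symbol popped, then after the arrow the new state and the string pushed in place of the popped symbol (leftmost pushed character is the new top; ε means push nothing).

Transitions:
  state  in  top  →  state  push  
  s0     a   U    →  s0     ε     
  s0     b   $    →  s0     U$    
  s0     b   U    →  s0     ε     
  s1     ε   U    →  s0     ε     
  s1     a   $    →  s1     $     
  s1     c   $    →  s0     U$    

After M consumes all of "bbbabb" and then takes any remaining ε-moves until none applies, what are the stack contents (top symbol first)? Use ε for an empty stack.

$

(s0, bbbabb, $) ⊢ (s0, bbabb, U$) ⊢ (s0, babb, $) ⊢ (s0, abb, U$) ⊢ (s0, bb, $) ⊢ (s0, b, U$) ⊢ (s0, ε, $)
All input consumed in state s0 with stack $.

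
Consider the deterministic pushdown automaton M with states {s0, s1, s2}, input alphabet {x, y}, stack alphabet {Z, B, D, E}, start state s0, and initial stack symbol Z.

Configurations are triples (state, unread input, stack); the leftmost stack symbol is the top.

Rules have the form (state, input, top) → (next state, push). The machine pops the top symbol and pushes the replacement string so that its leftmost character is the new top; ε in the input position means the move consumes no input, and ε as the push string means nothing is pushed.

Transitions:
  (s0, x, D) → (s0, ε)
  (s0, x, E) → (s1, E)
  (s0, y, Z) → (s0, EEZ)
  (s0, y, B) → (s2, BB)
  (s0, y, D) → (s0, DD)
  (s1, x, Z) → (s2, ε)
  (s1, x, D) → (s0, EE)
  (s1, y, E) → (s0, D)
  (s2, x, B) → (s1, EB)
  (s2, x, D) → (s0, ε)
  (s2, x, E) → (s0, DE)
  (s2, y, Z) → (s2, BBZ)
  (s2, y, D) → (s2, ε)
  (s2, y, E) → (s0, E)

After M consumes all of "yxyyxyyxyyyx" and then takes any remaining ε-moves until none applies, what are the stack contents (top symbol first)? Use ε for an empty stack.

(s0, yxyyxyyxyyyx, Z)
  read y, top Z: go to s0, push EEZ → (s0, xyyxyyxyyyx, EEZ)
  read x, top E: go to s1, push E → (s1, yyxyyxyyyx, EEZ)
  read y, top E: go to s0, push D → (s0, yxyyxyyyx, DEZ)
  read y, top D: go to s0, push DD → (s0, xyyxyyyx, DDEZ)
  read x, top D: go to s0, push ε → (s0, yyxyyyx, DEZ)
  read y, top D: go to s0, push DD → (s0, yxyyyx, DDEZ)
  read y, top D: go to s0, push DD → (s0, xyyyx, DDDEZ)
  read x, top D: go to s0, push ε → (s0, yyyx, DDEZ)
  read y, top D: go to s0, push DD → (s0, yyx, DDDEZ)
  read y, top D: go to s0, push DD → (s0, yx, DDDDEZ)
  read y, top D: go to s0, push DD → (s0, x, DDDDDEZ)
  read x, top D: go to s0, push ε → (s0, ε, DDDDEZ)
All input consumed in state s0 with stack DDDDEZ.

DDDDEZ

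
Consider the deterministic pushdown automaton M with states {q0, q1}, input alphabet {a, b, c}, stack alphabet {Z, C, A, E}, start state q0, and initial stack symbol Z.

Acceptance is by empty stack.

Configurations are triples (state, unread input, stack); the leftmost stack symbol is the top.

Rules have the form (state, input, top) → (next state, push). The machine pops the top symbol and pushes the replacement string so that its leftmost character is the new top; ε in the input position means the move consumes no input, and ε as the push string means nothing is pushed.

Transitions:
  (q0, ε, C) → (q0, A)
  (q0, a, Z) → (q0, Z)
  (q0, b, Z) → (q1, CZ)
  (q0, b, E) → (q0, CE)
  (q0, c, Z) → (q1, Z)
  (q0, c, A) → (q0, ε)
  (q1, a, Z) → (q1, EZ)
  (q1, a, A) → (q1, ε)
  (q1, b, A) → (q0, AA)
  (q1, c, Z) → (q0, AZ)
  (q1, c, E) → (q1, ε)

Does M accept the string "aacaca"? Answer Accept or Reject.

Reject

(q0, aacaca, Z)
  read a, top Z: go to q0, push Z → (q0, acaca, Z)
  read a, top Z: go to q0, push Z → (q0, caca, Z)
  read c, top Z: go to q1, push Z → (q1, aca, Z)
  read a, top Z: go to q1, push EZ → (q1, ca, EZ)
  read c, top E: go to q1, push ε → (q1, a, Z)
  read a, top Z: go to q1, push EZ → (q1, ε, EZ)
All input consumed; stack is EZ, not empty, and no further ε-move applies.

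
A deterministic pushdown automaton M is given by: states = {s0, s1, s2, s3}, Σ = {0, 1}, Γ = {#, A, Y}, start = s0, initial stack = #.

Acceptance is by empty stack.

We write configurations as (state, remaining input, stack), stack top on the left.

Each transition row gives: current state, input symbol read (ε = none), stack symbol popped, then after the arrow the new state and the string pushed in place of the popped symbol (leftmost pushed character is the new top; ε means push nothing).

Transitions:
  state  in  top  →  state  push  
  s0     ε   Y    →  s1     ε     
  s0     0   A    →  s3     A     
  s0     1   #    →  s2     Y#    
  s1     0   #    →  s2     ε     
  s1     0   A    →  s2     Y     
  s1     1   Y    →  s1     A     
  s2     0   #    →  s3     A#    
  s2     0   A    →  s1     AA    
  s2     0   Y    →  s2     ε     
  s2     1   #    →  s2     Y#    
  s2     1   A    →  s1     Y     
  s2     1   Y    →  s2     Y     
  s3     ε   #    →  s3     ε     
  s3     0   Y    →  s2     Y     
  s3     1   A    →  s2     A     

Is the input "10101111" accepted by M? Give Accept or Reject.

Reject

(s0, 10101111, #) ⊢ (s2, 0101111, Y#) ⊢ (s2, 101111, #) ⊢ (s2, 01111, Y#) ⊢ (s2, 1111, #) ⊢ (s2, 111, Y#) ⊢ (s2, 11, Y#) ⊢ (s2, 1, Y#) ⊢ (s2, ε, Y#)
All input consumed; stack is Y#, not empty, and no further ε-move applies.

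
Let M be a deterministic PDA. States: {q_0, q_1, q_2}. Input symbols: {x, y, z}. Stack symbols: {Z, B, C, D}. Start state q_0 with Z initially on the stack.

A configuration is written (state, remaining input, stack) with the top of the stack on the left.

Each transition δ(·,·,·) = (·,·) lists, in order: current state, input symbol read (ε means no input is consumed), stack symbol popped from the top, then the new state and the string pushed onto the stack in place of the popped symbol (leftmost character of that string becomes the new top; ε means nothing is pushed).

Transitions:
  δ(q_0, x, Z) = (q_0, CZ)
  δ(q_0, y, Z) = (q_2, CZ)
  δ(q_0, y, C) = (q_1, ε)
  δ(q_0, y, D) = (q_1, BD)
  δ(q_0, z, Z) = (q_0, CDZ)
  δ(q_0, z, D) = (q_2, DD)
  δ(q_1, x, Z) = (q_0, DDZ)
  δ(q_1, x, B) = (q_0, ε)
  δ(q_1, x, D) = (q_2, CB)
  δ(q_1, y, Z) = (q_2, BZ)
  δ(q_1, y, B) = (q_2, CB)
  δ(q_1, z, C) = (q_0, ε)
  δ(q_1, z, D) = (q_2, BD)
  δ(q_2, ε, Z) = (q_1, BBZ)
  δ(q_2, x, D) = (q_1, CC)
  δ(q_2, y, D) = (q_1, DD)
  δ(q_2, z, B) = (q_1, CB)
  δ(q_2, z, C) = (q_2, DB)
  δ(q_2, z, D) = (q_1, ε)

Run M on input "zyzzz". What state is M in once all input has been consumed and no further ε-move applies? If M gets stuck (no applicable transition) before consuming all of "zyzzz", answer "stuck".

(q_0, zyzzz, Z)
  read z, top Z: go to q_0, push CDZ → (q_0, yzzz, CDZ)
  read y, top C: go to q_1, push ε → (q_1, zzz, DZ)
  read z, top D: go to q_2, push BD → (q_2, zz, BDZ)
  read z, top B: go to q_1, push CB → (q_1, z, CBDZ)
  read z, top C: go to q_0, push ε → (q_0, ε, BDZ)
All input consumed; M is in state q_0.

q_0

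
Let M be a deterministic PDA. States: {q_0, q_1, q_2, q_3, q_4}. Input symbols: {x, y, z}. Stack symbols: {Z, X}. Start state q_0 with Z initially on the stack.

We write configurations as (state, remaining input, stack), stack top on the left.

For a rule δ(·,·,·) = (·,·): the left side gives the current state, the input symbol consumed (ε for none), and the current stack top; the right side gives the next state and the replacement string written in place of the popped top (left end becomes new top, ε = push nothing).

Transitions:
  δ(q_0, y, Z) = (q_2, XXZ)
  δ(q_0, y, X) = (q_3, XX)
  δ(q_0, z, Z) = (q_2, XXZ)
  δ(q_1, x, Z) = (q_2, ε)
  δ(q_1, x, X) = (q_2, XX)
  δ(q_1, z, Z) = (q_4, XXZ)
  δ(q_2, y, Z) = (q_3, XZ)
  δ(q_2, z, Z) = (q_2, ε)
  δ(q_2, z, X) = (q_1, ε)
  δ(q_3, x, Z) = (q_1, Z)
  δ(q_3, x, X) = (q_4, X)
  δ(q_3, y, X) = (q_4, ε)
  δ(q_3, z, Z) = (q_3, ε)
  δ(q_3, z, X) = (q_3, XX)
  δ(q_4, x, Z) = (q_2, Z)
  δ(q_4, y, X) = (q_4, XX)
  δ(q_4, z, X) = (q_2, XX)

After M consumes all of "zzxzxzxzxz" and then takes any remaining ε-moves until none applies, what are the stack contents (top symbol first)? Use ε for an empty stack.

XZ

(q_0, zzxzxzxzxz, Z) ⊢ (q_2, zxzxzxzxz, XXZ) ⊢ (q_1, xzxzxzxz, XZ) ⊢ (q_2, zxzxzxz, XXZ) ⊢ (q_1, xzxzxz, XZ) ⊢ (q_2, zxzxz, XXZ) ⊢ (q_1, xzxz, XZ) ⊢ (q_2, zxz, XXZ) ⊢ (q_1, xz, XZ) ⊢ (q_2, z, XXZ) ⊢ (q_1, ε, XZ)
All input consumed in state q_1 with stack XZ.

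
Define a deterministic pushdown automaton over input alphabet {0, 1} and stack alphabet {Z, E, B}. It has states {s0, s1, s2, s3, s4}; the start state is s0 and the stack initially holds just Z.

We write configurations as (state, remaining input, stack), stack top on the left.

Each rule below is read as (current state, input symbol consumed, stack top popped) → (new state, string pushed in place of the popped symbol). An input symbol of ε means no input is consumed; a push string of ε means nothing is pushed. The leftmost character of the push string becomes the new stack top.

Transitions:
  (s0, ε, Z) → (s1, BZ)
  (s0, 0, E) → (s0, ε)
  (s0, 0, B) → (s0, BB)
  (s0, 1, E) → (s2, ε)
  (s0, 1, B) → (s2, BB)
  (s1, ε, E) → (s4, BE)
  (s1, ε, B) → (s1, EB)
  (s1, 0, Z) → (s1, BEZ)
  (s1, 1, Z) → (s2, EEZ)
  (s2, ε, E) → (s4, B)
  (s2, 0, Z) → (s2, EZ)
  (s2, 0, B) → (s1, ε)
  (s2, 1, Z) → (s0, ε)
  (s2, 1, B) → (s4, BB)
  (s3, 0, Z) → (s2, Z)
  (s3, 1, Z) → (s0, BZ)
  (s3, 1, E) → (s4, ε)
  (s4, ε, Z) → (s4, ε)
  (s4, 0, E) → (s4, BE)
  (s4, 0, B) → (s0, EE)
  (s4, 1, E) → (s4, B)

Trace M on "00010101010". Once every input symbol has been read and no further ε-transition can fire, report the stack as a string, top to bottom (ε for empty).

EEEZ

(s0, 00010101010, Z)
  ε-move, top Z: go to s1, push BZ → (s1, 00010101010, BZ)
  ε-move, top B: go to s1, push EB → (s1, 00010101010, EBZ)
  ε-move, top E: go to s4, push BE → (s4, 00010101010, BEBZ)
  read 0, top B: go to s0, push EE → (s0, 0010101010, EEEBZ)
  read 0, top E: go to s0, push ε → (s0, 010101010, EEBZ)
  read 0, top E: go to s0, push ε → (s0, 10101010, EBZ)
  read 1, top E: go to s2, push ε → (s2, 0101010, BZ)
  read 0, top B: go to s1, push ε → (s1, 101010, Z)
  read 1, top Z: go to s2, push EEZ → (s2, 01010, EEZ)
  ε-move, top E: go to s4, push B → (s4, 01010, BEZ)
  read 0, top B: go to s0, push EE → (s0, 1010, EEEZ)
  read 1, top E: go to s2, push ε → (s2, 010, EEZ)
  ε-move, top E: go to s4, push B → (s4, 010, BEZ)
  read 0, top B: go to s0, push EE → (s0, 10, EEEZ)
  read 1, top E: go to s2, push ε → (s2, 0, EEZ)
  ε-move, top E: go to s4, push B → (s4, 0, BEZ)
  read 0, top B: go to s0, push EE → (s0, ε, EEEZ)
All input consumed in state s0 with stack EEEZ.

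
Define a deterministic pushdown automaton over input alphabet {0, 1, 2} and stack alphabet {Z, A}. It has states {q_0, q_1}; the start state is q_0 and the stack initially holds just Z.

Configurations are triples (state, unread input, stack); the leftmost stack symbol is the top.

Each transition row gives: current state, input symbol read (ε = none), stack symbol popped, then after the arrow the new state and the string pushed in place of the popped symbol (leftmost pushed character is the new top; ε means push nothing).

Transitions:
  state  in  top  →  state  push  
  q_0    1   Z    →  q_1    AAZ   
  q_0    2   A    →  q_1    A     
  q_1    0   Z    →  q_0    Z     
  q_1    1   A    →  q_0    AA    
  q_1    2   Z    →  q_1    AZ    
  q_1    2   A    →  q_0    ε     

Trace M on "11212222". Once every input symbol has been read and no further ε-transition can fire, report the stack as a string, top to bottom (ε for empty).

AAZ

(q_0, 11212222, Z)
  read 1, top Z: go to q_1, push AAZ → (q_1, 1212222, AAZ)
  read 1, top A: go to q_0, push AA → (q_0, 212222, AAAZ)
  read 2, top A: go to q_1, push A → (q_1, 12222, AAAZ)
  read 1, top A: go to q_0, push AA → (q_0, 2222, AAAAZ)
  read 2, top A: go to q_1, push A → (q_1, 222, AAAAZ)
  read 2, top A: go to q_0, push ε → (q_0, 22, AAAZ)
  read 2, top A: go to q_1, push A → (q_1, 2, AAAZ)
  read 2, top A: go to q_0, push ε → (q_0, ε, AAZ)
All input consumed in state q_0 with stack AAZ.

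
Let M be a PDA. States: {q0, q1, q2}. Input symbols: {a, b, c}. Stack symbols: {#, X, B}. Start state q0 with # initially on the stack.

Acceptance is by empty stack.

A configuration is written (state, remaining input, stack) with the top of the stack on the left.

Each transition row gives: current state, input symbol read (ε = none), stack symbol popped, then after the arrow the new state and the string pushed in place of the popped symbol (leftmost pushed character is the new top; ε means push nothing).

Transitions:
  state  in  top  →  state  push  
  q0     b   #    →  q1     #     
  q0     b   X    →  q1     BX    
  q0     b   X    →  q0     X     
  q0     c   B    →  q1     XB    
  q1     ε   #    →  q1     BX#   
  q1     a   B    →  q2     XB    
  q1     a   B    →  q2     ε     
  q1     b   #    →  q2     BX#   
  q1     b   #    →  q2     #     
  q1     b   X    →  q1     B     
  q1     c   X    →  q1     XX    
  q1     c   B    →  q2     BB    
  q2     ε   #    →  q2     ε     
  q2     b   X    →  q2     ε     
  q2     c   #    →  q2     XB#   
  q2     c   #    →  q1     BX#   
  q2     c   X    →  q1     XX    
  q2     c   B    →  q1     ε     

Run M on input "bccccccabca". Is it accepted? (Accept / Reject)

No computation consumes all input and empties the stack.

Reject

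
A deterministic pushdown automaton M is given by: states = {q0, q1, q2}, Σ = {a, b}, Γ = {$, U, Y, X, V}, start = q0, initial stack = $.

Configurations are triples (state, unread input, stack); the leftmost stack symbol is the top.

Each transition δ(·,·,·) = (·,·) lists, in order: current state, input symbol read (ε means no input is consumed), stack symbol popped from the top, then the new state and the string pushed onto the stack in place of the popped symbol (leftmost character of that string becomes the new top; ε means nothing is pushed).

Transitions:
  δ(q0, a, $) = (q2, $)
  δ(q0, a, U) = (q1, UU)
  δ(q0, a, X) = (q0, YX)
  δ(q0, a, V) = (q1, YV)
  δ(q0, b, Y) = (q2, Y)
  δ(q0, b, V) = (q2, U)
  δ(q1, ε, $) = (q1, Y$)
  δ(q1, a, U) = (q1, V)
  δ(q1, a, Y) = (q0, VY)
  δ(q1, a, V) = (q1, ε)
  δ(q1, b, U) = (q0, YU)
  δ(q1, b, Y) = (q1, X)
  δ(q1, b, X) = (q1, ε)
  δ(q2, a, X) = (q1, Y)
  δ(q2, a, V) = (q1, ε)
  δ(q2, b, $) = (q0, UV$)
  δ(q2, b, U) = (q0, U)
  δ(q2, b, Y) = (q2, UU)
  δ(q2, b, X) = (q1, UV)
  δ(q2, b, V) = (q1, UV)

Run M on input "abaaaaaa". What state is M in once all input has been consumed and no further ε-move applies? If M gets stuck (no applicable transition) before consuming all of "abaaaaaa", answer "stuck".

(q0, abaaaaaa, $)
  read a, top $: go to q2, push $ → (q2, baaaaaa, $)
  read b, top $: go to q0, push UV$ → (q0, aaaaaa, UV$)
  read a, top U: go to q1, push UU → (q1, aaaaa, UUV$)
  read a, top U: go to q1, push V → (q1, aaaa, VUV$)
  read a, top V: go to q1, push ε → (q1, aaa, UV$)
  read a, top U: go to q1, push V → (q1, aa, VV$)
  read a, top V: go to q1, push ε → (q1, a, V$)
  read a, top V: go to q1, push ε → (q1, ε, $)
  ε-move, top $: go to q1, push Y$ → (q1, ε, Y$)
All input consumed; M is in state q1.

q1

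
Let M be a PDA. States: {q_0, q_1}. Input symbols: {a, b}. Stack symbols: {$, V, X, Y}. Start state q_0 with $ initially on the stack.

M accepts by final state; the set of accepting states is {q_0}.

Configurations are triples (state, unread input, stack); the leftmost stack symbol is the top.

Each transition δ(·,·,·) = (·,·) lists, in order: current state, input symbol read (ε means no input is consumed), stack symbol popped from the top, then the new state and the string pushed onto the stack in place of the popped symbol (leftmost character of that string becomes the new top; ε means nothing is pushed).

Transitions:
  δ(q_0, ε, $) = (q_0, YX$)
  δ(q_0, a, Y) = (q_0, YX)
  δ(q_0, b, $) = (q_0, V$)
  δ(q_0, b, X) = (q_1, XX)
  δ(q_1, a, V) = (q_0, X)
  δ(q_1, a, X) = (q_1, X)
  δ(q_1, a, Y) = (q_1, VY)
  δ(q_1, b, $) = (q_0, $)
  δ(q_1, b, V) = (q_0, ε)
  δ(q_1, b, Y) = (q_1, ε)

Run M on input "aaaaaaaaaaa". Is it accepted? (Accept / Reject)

One accepting computation: (q_0, aaaaaaaaaaa, $) ⊢ (q_0, aaaaaaaaaaa, YX$) ⊢ (q_0, aaaaaaaaaa, YXX$) ⊢ (q_0, aaaaaaaaa, YXXX$) ⊢ (q_0, aaaaaaaa, YXXXX$) ⊢ (q_0, aaaaaaa, YXXXXX$) ⊢ (q_0, aaaaaa, YXXXXXX$) ⊢ (q_0, aaaaa, YXXXXXXX$) ⊢ (q_0, aaaa, YXXXXXXXX$) ⊢ (q_0, aaa, YXXXXXXXXX$) ⊢ (q_0, aa, YXXXXXXXXXX$) ⊢ (q_0, a, YXXXXXXXXXXX$) ⊢ (q_0, ε, YXXXXXXXXXXXX$)
All input consumed and state q_0 ∈ F.

Accept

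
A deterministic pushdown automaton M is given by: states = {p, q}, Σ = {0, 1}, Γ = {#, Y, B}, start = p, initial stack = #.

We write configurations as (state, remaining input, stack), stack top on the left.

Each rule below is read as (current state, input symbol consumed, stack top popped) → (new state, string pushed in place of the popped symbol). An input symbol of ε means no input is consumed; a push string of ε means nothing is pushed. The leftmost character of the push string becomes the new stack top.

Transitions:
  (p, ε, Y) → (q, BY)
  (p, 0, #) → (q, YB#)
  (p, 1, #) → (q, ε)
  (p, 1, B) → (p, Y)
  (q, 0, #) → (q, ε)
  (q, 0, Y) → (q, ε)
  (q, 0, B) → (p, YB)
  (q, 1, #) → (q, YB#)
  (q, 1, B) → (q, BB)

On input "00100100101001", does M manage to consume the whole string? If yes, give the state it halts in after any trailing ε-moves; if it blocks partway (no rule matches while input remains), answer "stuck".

q

(p, 00100100101001, #)
  read 0, top #: go to q, push YB# → (q, 0100100101001, YB#)
  read 0, top Y: go to q, push ε → (q, 100100101001, B#)
  read 1, top B: go to q, push BB → (q, 00100101001, BB#)
  read 0, top B: go to p, push YB → (p, 0100101001, YBB#)
  ε-move, top Y: go to q, push BY → (q, 0100101001, BYBB#)
  read 0, top B: go to p, push YB → (p, 100101001, YBYBB#)
  ε-move, top Y: go to q, push BY → (q, 100101001, BYBYBB#)
  read 1, top B: go to q, push BB → (q, 00101001, BBYBYBB#)
  read 0, top B: go to p, push YB → (p, 0101001, YBBYBYBB#)
  ε-move, top Y: go to q, push BY → (q, 0101001, BYBBYBYBB#)
  read 0, top B: go to p, push YB → (p, 101001, YBYBBYBYBB#)
  ε-move, top Y: go to q, push BY → (q, 101001, BYBYBBYBYBB#)
  read 1, top B: go to q, push BB → (q, 01001, BBYBYBBYBYBB#)
  read 0, top B: go to p, push YB → (p, 1001, YBBYBYBBYBYBB#)
  ε-move, top Y: go to q, push BY → (q, 1001, BYBBYBYBBYBYBB#)
  read 1, top B: go to q, push BB → (q, 001, BBYBBYBYBBYBYBB#)
  read 0, top B: go to p, push YB → (p, 01, YBBYBBYBYBBYBYBB#)
  ε-move, top Y: go to q, push BY → (q, 01, BYBBYBBYBYBBYBYBB#)
  read 0, top B: go to p, push YB → (p, 1, YBYBBYBBYBYBBYBYBB#)
  ε-move, top Y: go to q, push BY → (q, 1, BYBYBBYBBYBYBBYBYBB#)
  read 1, top B: go to q, push BB → (q, ε, BBYBYBBYBBYBYBBYBYBB#)
All input consumed; M is in state q.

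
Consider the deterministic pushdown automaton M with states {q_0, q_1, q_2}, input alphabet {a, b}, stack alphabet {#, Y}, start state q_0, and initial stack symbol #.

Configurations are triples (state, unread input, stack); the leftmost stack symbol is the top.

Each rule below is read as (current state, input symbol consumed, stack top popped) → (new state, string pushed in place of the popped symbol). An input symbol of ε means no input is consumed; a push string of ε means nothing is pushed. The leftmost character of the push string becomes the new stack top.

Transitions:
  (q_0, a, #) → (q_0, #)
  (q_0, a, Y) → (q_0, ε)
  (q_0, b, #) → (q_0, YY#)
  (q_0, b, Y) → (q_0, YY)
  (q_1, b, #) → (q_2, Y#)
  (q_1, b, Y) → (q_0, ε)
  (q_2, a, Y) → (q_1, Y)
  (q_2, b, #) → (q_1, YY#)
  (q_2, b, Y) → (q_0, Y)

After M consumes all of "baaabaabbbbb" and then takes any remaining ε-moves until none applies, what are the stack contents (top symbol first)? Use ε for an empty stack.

YYYYYY#

(q_0, baaabaabbbbb, #)
  read b, top #: go to q_0, push YY# → (q_0, aaabaabbbbb, YY#)
  read a, top Y: go to q_0, push ε → (q_0, aabaabbbbb, Y#)
  read a, top Y: go to q_0, push ε → (q_0, abaabbbbb, #)
  read a, top #: go to q_0, push # → (q_0, baabbbbb, #)
  read b, top #: go to q_0, push YY# → (q_0, aabbbbb, YY#)
  read a, top Y: go to q_0, push ε → (q_0, abbbbb, Y#)
  read a, top Y: go to q_0, push ε → (q_0, bbbbb, #)
  read b, top #: go to q_0, push YY# → (q_0, bbbb, YY#)
  read b, top Y: go to q_0, push YY → (q_0, bbb, YYY#)
  read b, top Y: go to q_0, push YY → (q_0, bb, YYYY#)
  read b, top Y: go to q_0, push YY → (q_0, b, YYYYY#)
  read b, top Y: go to q_0, push YY → (q_0, ε, YYYYYY#)
All input consumed in state q_0 with stack YYYYYY#.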